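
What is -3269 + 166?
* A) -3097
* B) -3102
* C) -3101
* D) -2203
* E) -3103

-3269 + 166 = -3103
E) -3103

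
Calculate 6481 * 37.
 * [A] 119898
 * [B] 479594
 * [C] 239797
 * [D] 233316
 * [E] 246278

6481 * 37 = 239797
C) 239797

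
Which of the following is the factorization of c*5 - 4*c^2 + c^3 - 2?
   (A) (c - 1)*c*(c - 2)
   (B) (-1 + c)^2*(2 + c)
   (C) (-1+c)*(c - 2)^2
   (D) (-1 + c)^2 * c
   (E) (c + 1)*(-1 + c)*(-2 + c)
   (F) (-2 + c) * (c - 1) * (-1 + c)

We need to factor c*5 - 4*c^2 + c^3 - 2.
The factored form is (-2 + c) * (c - 1) * (-1 + c).
F) (-2 + c) * (c - 1) * (-1 + c)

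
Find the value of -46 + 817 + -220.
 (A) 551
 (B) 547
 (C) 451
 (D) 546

First: -46 + 817 = 771
Then: 771 + -220 = 551
A) 551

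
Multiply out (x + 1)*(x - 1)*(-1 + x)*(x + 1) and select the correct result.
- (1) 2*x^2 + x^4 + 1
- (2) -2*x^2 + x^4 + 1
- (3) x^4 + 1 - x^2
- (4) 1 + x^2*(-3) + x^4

Expanding (x + 1)*(x - 1)*(-1 + x)*(x + 1):
= -2*x^2 + x^4 + 1
2) -2*x^2 + x^4 + 1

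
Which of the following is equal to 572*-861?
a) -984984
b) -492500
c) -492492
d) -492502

572 * -861 = -492492
c) -492492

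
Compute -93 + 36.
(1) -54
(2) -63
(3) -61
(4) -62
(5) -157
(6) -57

-93 + 36 = -57
6) -57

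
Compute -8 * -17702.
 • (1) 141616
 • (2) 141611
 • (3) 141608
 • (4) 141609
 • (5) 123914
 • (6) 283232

-8 * -17702 = 141616
1) 141616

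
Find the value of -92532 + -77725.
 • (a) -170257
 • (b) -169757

-92532 + -77725 = -170257
a) -170257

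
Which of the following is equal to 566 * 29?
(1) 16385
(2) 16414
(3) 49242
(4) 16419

566 * 29 = 16414
2) 16414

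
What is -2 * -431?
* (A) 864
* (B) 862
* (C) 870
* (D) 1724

-2 * -431 = 862
B) 862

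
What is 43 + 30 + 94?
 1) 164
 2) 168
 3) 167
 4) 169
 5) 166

First: 43 + 30 = 73
Then: 73 + 94 = 167
3) 167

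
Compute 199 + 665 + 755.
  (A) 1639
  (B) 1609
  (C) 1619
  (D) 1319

First: 199 + 665 = 864
Then: 864 + 755 = 1619
C) 1619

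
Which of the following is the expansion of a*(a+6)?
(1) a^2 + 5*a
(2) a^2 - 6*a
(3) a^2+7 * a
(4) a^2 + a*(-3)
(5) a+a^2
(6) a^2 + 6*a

Expanding a*(a+6):
= a^2 + 6*a
6) a^2 + 6*a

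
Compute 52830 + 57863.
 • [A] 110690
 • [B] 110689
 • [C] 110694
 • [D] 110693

52830 + 57863 = 110693
D) 110693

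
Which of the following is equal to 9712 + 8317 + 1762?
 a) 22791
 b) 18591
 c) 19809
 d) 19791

First: 9712 + 8317 = 18029
Then: 18029 + 1762 = 19791
d) 19791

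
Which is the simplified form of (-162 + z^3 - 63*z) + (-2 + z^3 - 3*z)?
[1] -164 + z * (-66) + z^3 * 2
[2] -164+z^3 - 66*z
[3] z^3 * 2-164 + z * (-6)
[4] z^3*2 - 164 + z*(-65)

Adding the polynomials and combining like terms:
(-162 + z^3 - 63*z) + (-2 + z^3 - 3*z)
= -164 + z * (-66) + z^3 * 2
1) -164 + z * (-66) + z^3 * 2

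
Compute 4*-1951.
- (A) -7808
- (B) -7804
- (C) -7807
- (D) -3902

4 * -1951 = -7804
B) -7804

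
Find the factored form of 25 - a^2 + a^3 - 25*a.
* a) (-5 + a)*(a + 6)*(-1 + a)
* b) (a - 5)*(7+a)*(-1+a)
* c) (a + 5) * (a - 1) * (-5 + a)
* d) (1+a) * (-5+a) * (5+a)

We need to factor 25 - a^2 + a^3 - 25*a.
The factored form is (a + 5) * (a - 1) * (-5 + a).
c) (a + 5) * (a - 1) * (-5 + a)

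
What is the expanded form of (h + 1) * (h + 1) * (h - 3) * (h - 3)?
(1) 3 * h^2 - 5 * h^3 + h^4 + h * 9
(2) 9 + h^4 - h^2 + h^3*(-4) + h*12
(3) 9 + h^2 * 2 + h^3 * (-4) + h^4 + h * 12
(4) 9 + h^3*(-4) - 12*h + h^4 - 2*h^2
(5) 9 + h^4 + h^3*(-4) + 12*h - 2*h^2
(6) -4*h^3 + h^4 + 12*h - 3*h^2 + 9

Expanding (h + 1) * (h + 1) * (h - 3) * (h - 3):
= 9 + h^4 + h^3*(-4) + 12*h - 2*h^2
5) 9 + h^4 + h^3*(-4) + 12*h - 2*h^2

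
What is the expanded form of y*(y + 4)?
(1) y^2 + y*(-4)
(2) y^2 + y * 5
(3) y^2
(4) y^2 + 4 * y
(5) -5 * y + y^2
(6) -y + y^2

Expanding y*(y + 4):
= y^2 + 4 * y
4) y^2 + 4 * y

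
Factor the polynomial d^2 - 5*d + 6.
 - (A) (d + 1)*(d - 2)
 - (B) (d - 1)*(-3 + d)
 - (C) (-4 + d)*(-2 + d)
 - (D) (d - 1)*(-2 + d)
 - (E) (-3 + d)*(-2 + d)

We need to factor d^2 - 5*d + 6.
The factored form is (-3 + d)*(-2 + d).
E) (-3 + d)*(-2 + d)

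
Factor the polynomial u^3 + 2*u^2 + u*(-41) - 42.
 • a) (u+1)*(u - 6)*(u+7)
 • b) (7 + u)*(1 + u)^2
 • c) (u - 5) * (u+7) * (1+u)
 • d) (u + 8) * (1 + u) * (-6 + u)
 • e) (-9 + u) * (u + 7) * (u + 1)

We need to factor u^3 + 2*u^2 + u*(-41) - 42.
The factored form is (u+1)*(u - 6)*(u+7).
a) (u+1)*(u - 6)*(u+7)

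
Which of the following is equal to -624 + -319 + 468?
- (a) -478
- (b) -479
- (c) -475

First: -624 + -319 = -943
Then: -943 + 468 = -475
c) -475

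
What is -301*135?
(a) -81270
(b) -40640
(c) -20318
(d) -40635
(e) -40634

-301 * 135 = -40635
d) -40635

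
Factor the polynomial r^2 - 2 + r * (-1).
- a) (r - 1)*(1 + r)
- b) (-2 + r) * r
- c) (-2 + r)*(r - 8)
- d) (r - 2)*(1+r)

We need to factor r^2 - 2 + r * (-1).
The factored form is (r - 2)*(1+r).
d) (r - 2)*(1+r)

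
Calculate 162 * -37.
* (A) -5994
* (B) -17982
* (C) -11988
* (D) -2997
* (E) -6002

162 * -37 = -5994
A) -5994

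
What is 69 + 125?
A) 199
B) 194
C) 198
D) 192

69 + 125 = 194
B) 194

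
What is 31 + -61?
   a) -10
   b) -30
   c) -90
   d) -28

31 + -61 = -30
b) -30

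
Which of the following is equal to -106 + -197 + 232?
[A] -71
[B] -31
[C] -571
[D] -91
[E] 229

First: -106 + -197 = -303
Then: -303 + 232 = -71
A) -71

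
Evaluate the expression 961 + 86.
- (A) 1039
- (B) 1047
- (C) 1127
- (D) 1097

961 + 86 = 1047
B) 1047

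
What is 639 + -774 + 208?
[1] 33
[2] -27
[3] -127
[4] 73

First: 639 + -774 = -135
Then: -135 + 208 = 73
4) 73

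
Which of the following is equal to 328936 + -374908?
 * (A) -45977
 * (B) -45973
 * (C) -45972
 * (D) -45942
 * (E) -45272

328936 + -374908 = -45972
C) -45972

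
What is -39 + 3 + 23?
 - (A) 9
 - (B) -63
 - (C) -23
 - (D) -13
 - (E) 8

First: -39 + 3 = -36
Then: -36 + 23 = -13
D) -13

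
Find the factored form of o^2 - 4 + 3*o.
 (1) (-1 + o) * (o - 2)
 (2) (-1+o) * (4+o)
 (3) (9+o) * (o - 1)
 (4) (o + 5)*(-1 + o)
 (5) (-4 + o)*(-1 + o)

We need to factor o^2 - 4 + 3*o.
The factored form is (-1+o) * (4+o).
2) (-1+o) * (4+o)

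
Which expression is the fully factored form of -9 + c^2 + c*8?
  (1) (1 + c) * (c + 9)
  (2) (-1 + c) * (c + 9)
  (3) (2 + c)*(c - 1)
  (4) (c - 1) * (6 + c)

We need to factor -9 + c^2 + c*8.
The factored form is (-1 + c) * (c + 9).
2) (-1 + c) * (c + 9)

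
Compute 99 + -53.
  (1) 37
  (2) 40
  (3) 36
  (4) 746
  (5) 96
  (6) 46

99 + -53 = 46
6) 46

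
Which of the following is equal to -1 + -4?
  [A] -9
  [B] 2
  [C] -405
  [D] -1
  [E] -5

-1 + -4 = -5
E) -5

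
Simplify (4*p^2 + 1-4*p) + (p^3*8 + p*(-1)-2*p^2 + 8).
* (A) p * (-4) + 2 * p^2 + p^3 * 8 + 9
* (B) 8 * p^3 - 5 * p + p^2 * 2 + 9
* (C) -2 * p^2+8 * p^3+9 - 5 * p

Adding the polynomials and combining like terms:
(4*p^2 + 1 - 4*p) + (p^3*8 + p*(-1) - 2*p^2 + 8)
= 8 * p^3 - 5 * p + p^2 * 2 + 9
B) 8 * p^3 - 5 * p + p^2 * 2 + 9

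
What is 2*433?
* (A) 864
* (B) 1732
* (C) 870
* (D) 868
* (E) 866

2 * 433 = 866
E) 866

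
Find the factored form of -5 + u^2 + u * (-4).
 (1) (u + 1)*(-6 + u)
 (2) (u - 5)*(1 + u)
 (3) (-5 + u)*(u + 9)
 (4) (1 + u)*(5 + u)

We need to factor -5 + u^2 + u * (-4).
The factored form is (u - 5)*(1 + u).
2) (u - 5)*(1 + u)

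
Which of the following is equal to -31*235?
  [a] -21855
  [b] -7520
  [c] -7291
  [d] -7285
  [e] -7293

-31 * 235 = -7285
d) -7285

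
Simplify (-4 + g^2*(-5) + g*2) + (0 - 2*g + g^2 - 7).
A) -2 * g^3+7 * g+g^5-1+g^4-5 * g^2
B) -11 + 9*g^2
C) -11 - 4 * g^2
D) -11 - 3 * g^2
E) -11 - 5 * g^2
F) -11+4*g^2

Adding the polynomials and combining like terms:
(-4 + g^2*(-5) + g*2) + (0 - 2*g + g^2 - 7)
= -11 - 4 * g^2
C) -11 - 4 * g^2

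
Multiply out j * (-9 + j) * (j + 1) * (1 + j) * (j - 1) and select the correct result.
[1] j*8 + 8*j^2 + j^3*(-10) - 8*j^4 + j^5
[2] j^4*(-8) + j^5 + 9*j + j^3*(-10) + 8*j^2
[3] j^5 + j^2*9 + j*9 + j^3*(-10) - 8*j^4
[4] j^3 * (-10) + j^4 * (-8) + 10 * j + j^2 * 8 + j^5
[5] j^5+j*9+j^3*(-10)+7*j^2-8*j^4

Expanding j * (-9 + j) * (j + 1) * (1 + j) * (j - 1):
= j^4*(-8) + j^5 + 9*j + j^3*(-10) + 8*j^2
2) j^4*(-8) + j^5 + 9*j + j^3*(-10) + 8*j^2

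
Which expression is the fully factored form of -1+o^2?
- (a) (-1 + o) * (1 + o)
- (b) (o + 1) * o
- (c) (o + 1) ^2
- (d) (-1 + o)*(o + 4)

We need to factor -1+o^2.
The factored form is (-1 + o) * (1 + o).
a) (-1 + o) * (1 + o)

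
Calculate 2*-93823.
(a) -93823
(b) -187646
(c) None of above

2 * -93823 = -187646
b) -187646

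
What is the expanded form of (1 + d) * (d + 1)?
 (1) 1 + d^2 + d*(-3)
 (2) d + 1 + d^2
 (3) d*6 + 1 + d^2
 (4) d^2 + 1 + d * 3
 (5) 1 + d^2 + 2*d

Expanding (1 + d) * (d + 1):
= 1 + d^2 + 2*d
5) 1 + d^2 + 2*d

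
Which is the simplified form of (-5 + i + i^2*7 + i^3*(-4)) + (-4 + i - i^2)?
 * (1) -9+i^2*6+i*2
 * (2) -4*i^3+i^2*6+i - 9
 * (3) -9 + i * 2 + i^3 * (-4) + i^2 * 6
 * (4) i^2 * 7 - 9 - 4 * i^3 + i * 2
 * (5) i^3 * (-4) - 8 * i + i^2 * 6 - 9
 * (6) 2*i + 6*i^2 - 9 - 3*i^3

Adding the polynomials and combining like terms:
(-5 + i + i^2*7 + i^3*(-4)) + (-4 + i - i^2)
= -9 + i * 2 + i^3 * (-4) + i^2 * 6
3) -9 + i * 2 + i^3 * (-4) + i^2 * 6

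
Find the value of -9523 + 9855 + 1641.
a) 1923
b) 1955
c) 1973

First: -9523 + 9855 = 332
Then: 332 + 1641 = 1973
c) 1973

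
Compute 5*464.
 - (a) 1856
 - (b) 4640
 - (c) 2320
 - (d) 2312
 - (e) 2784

5 * 464 = 2320
c) 2320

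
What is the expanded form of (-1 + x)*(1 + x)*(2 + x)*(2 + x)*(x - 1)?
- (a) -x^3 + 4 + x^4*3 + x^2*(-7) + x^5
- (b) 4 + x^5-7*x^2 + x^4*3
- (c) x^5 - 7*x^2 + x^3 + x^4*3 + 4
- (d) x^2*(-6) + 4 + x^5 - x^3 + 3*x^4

Expanding (-1 + x)*(1 + x)*(2 + x)*(2 + x)*(x - 1):
= -x^3 + 4 + x^4*3 + x^2*(-7) + x^5
a) -x^3 + 4 + x^4*3 + x^2*(-7) + x^5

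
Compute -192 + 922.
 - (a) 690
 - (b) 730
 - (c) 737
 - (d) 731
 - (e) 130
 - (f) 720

-192 + 922 = 730
b) 730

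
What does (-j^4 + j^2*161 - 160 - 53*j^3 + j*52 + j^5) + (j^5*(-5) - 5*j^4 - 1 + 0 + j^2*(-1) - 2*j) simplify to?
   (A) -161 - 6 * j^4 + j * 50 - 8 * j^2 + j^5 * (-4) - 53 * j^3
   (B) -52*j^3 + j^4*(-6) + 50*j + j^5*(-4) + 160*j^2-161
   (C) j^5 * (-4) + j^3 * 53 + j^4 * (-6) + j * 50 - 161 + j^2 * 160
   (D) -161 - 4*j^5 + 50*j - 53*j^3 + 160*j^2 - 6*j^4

Adding the polynomials and combining like terms:
(-j^4 + j^2*161 - 160 - 53*j^3 + j*52 + j^5) + (j^5*(-5) - 5*j^4 - 1 + 0 + j^2*(-1) - 2*j)
= -161 - 4*j^5 + 50*j - 53*j^3 + 160*j^2 - 6*j^4
D) -161 - 4*j^5 + 50*j - 53*j^3 + 160*j^2 - 6*j^4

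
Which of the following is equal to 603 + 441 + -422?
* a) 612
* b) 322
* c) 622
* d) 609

First: 603 + 441 = 1044
Then: 1044 + -422 = 622
c) 622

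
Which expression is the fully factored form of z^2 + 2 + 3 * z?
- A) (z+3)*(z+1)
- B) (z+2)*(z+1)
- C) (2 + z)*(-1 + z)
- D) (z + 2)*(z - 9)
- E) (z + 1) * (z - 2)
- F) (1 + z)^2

We need to factor z^2 + 2 + 3 * z.
The factored form is (z+2)*(z+1).
B) (z+2)*(z+1)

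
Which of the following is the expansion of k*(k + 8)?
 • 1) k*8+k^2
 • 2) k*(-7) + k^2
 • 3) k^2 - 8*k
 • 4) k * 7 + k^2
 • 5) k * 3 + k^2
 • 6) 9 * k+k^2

Expanding k*(k + 8):
= k*8+k^2
1) k*8+k^2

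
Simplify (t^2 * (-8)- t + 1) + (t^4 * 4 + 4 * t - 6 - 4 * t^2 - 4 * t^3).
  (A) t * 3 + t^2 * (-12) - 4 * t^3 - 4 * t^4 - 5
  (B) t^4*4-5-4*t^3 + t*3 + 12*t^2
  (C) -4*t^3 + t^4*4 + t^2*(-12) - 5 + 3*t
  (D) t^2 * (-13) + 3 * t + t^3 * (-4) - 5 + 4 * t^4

Adding the polynomials and combining like terms:
(t^2*(-8) - t + 1) + (t^4*4 + 4*t - 6 - 4*t^2 - 4*t^3)
= -4*t^3 + t^4*4 + t^2*(-12) - 5 + 3*t
C) -4*t^3 + t^4*4 + t^2*(-12) - 5 + 3*t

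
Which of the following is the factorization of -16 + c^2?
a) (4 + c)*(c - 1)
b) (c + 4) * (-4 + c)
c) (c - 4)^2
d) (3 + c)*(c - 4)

We need to factor -16 + c^2.
The factored form is (c + 4) * (-4 + c).
b) (c + 4) * (-4 + c)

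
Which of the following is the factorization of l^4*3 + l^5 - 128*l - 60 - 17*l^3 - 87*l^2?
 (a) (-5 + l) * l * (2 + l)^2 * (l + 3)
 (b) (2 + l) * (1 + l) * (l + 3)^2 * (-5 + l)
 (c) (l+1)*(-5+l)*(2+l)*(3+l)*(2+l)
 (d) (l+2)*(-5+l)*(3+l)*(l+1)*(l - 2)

We need to factor l^4*3 + l^5 - 128*l - 60 - 17*l^3 - 87*l^2.
The factored form is (l+1)*(-5+l)*(2+l)*(3+l)*(2+l).
c) (l+1)*(-5+l)*(2+l)*(3+l)*(2+l)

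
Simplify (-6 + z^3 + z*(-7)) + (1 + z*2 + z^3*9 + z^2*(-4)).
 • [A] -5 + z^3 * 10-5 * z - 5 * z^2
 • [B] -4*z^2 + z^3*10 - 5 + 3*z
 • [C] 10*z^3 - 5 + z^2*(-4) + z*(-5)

Adding the polynomials and combining like terms:
(-6 + z^3 + z*(-7)) + (1 + z*2 + z^3*9 + z^2*(-4))
= 10*z^3 - 5 + z^2*(-4) + z*(-5)
C) 10*z^3 - 5 + z^2*(-4) + z*(-5)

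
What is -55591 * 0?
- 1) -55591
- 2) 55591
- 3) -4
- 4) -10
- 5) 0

-55591 * 0 = 0
5) 0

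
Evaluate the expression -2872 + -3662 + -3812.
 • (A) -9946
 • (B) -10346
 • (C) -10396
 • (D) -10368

First: -2872 + -3662 = -6534
Then: -6534 + -3812 = -10346
B) -10346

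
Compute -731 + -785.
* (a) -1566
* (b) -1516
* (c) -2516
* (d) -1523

-731 + -785 = -1516
b) -1516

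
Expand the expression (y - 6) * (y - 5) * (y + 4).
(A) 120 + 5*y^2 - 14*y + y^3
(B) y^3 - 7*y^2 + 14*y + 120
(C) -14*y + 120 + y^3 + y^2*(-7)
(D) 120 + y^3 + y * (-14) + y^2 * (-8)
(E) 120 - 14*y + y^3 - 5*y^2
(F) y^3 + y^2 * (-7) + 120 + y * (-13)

Expanding (y - 6) * (y - 5) * (y + 4):
= -14*y + 120 + y^3 + y^2*(-7)
C) -14*y + 120 + y^3 + y^2*(-7)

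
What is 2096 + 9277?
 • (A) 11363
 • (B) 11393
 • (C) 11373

2096 + 9277 = 11373
C) 11373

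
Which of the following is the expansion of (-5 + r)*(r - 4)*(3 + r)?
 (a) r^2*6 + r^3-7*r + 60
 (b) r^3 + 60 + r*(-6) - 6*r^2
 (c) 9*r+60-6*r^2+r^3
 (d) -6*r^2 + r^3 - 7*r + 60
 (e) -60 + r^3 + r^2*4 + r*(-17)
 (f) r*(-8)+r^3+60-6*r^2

Expanding (-5 + r)*(r - 4)*(3 + r):
= -6*r^2 + r^3 - 7*r + 60
d) -6*r^2 + r^3 - 7*r + 60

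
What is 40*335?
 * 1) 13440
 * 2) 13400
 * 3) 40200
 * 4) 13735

40 * 335 = 13400
2) 13400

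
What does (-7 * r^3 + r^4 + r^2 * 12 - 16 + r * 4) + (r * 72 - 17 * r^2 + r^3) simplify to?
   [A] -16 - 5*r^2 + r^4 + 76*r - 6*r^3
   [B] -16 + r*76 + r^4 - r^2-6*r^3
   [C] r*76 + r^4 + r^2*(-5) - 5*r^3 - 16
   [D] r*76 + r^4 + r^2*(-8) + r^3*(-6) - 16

Adding the polynomials and combining like terms:
(-7*r^3 + r^4 + r^2*12 - 16 + r*4) + (r*72 - 17*r^2 + r^3)
= -16 - 5*r^2 + r^4 + 76*r - 6*r^3
A) -16 - 5*r^2 + r^4 + 76*r - 6*r^3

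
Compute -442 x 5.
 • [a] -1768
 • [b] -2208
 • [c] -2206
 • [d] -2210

-442 * 5 = -2210
d) -2210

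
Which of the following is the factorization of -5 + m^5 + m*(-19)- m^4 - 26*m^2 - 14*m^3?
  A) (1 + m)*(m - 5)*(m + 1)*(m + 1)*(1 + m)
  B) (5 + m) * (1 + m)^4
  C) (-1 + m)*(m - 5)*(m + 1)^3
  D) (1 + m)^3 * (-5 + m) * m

We need to factor -5 + m^5 + m*(-19)- m^4 - 26*m^2 - 14*m^3.
The factored form is (1 + m)*(m - 5)*(m + 1)*(m + 1)*(1 + m).
A) (1 + m)*(m - 5)*(m + 1)*(m + 1)*(1 + m)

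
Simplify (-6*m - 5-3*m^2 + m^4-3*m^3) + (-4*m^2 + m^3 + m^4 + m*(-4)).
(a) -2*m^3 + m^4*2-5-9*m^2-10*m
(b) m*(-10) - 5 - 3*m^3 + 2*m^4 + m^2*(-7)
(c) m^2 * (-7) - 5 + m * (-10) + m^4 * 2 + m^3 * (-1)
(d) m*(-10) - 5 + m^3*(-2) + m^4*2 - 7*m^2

Adding the polynomials and combining like terms:
(-6*m - 5 - 3*m^2 + m^4 - 3*m^3) + (-4*m^2 + m^3 + m^4 + m*(-4))
= m*(-10) - 5 + m^3*(-2) + m^4*2 - 7*m^2
d) m*(-10) - 5 + m^3*(-2) + m^4*2 - 7*m^2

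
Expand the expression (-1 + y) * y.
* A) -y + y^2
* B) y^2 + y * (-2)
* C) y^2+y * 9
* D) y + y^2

Expanding (-1 + y) * y:
= -y + y^2
A) -y + y^2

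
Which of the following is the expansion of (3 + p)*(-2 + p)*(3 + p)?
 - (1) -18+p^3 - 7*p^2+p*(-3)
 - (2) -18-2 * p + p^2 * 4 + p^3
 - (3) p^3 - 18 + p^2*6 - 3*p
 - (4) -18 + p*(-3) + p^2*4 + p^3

Expanding (3 + p)*(-2 + p)*(3 + p):
= -18 + p*(-3) + p^2*4 + p^3
4) -18 + p*(-3) + p^2*4 + p^3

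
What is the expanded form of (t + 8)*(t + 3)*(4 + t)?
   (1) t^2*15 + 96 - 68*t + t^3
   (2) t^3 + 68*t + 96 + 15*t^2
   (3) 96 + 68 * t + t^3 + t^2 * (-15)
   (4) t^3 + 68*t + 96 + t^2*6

Expanding (t + 8)*(t + 3)*(4 + t):
= t^3 + 68*t + 96 + 15*t^2
2) t^3 + 68*t + 96 + 15*t^2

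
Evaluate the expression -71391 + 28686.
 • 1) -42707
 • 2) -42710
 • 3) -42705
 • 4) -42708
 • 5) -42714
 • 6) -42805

-71391 + 28686 = -42705
3) -42705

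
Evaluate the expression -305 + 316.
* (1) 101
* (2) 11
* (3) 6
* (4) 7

-305 + 316 = 11
2) 11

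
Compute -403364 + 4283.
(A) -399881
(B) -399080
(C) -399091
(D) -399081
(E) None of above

-403364 + 4283 = -399081
D) -399081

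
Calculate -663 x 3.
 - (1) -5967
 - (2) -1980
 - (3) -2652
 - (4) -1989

-663 * 3 = -1989
4) -1989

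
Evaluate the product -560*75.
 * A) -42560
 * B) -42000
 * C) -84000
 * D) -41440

-560 * 75 = -42000
B) -42000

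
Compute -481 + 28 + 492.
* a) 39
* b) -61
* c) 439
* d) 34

First: -481 + 28 = -453
Then: -453 + 492 = 39
a) 39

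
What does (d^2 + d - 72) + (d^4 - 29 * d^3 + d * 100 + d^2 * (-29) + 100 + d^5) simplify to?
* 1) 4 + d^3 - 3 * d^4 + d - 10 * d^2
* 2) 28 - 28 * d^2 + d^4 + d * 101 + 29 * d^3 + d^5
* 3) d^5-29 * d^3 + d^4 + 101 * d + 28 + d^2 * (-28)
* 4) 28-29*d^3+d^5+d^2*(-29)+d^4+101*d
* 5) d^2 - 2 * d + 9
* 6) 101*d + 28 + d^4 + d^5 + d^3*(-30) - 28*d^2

Adding the polynomials and combining like terms:
(d^2 + d - 72) + (d^4 - 29*d^3 + d*100 + d^2*(-29) + 100 + d^5)
= d^5-29 * d^3 + d^4 + 101 * d + 28 + d^2 * (-28)
3) d^5-29 * d^3 + d^4 + 101 * d + 28 + d^2 * (-28)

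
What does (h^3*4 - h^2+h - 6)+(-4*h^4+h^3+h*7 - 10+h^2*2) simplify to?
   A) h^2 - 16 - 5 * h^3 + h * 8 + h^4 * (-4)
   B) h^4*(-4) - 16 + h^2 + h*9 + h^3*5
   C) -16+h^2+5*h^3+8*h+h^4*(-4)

Adding the polynomials and combining like terms:
(h^3*4 - h^2 + h - 6) + (-4*h^4 + h^3 + h*7 - 10 + h^2*2)
= -16+h^2+5*h^3+8*h+h^4*(-4)
C) -16+h^2+5*h^3+8*h+h^4*(-4)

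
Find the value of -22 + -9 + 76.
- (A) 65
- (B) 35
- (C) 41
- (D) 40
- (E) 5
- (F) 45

First: -22 + -9 = -31
Then: -31 + 76 = 45
F) 45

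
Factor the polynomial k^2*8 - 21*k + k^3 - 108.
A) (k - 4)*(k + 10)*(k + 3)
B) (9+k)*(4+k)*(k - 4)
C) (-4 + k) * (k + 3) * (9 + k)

We need to factor k^2*8 - 21*k + k^3 - 108.
The factored form is (-4 + k) * (k + 3) * (9 + k).
C) (-4 + k) * (k + 3) * (9 + k)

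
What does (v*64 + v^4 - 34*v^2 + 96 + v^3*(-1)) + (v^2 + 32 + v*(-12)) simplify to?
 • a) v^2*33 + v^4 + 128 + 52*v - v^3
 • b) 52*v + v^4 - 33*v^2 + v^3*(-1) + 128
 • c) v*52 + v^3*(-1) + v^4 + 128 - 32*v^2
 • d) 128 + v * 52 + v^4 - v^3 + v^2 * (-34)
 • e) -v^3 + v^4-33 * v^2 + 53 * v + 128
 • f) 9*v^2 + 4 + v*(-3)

Adding the polynomials and combining like terms:
(v*64 + v^4 - 34*v^2 + 96 + v^3*(-1)) + (v^2 + 32 + v*(-12))
= 52*v + v^4 - 33*v^2 + v^3*(-1) + 128
b) 52*v + v^4 - 33*v^2 + v^3*(-1) + 128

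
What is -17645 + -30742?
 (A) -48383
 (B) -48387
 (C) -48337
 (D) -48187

-17645 + -30742 = -48387
B) -48387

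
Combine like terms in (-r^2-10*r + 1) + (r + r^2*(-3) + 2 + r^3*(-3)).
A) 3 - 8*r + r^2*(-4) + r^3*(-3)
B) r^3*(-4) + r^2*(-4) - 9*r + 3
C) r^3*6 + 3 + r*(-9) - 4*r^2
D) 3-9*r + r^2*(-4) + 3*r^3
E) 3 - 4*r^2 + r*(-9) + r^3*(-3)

Adding the polynomials and combining like terms:
(-r^2 - 10*r + 1) + (r + r^2*(-3) + 2 + r^3*(-3))
= 3 - 4*r^2 + r*(-9) + r^3*(-3)
E) 3 - 4*r^2 + r*(-9) + r^3*(-3)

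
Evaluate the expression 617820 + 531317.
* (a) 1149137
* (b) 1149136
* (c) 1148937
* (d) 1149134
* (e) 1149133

617820 + 531317 = 1149137
a) 1149137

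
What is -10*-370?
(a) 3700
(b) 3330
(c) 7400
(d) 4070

-10 * -370 = 3700
a) 3700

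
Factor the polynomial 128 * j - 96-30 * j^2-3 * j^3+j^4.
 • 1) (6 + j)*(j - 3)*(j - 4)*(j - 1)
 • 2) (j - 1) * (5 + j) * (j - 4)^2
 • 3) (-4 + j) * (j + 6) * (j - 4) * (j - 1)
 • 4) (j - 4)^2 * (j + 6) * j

We need to factor 128 * j - 96-30 * j^2-3 * j^3+j^4.
The factored form is (-4 + j) * (j + 6) * (j - 4) * (j - 1).
3) (-4 + j) * (j + 6) * (j - 4) * (j - 1)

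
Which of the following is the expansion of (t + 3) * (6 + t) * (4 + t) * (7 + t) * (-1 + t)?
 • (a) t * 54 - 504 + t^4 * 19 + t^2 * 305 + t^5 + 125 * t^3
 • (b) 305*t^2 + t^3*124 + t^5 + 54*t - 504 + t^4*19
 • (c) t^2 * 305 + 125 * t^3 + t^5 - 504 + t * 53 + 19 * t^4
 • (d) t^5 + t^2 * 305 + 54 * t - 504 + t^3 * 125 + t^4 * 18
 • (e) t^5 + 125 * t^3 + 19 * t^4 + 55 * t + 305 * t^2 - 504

Expanding (t + 3) * (6 + t) * (4 + t) * (7 + t) * (-1 + t):
= t * 54 - 504 + t^4 * 19 + t^2 * 305 + t^5 + 125 * t^3
a) t * 54 - 504 + t^4 * 19 + t^2 * 305 + t^5 + 125 * t^3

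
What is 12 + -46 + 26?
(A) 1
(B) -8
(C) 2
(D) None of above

First: 12 + -46 = -34
Then: -34 + 26 = -8
B) -8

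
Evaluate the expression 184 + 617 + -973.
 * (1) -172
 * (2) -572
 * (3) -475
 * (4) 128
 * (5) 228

First: 184 + 617 = 801
Then: 801 + -973 = -172
1) -172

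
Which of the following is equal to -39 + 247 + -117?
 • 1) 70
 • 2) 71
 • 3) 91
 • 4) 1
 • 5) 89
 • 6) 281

First: -39 + 247 = 208
Then: 208 + -117 = 91
3) 91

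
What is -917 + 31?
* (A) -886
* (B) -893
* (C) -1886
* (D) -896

-917 + 31 = -886
A) -886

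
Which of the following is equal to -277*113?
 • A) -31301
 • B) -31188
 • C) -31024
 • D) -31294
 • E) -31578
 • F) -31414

-277 * 113 = -31301
A) -31301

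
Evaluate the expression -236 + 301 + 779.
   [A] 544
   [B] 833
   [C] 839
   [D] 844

First: -236 + 301 = 65
Then: 65 + 779 = 844
D) 844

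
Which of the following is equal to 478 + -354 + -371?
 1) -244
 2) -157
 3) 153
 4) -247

First: 478 + -354 = 124
Then: 124 + -371 = -247
4) -247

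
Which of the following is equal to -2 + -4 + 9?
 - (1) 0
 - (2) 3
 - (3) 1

First: -2 + -4 = -6
Then: -6 + 9 = 3
2) 3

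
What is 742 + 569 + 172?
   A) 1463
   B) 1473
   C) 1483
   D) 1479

First: 742 + 569 = 1311
Then: 1311 + 172 = 1483
C) 1483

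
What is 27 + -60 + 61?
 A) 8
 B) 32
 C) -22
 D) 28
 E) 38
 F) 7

First: 27 + -60 = -33
Then: -33 + 61 = 28
D) 28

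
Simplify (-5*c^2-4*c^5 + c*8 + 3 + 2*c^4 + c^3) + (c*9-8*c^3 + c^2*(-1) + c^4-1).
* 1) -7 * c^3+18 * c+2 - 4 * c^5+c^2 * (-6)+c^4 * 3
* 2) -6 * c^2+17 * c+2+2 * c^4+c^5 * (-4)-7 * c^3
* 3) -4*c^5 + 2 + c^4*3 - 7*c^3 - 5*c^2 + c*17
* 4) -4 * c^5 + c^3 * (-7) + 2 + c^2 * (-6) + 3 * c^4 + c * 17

Adding the polynomials and combining like terms:
(-5*c^2 - 4*c^5 + c*8 + 3 + 2*c^4 + c^3) + (c*9 - 8*c^3 + c^2*(-1) + c^4 - 1)
= -4 * c^5 + c^3 * (-7) + 2 + c^2 * (-6) + 3 * c^4 + c * 17
4) -4 * c^5 + c^3 * (-7) + 2 + c^2 * (-6) + 3 * c^4 + c * 17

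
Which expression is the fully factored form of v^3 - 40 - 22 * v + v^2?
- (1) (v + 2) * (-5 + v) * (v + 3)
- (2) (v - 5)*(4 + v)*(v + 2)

We need to factor v^3 - 40 - 22 * v + v^2.
The factored form is (v - 5)*(4 + v)*(v + 2).
2) (v - 5)*(4 + v)*(v + 2)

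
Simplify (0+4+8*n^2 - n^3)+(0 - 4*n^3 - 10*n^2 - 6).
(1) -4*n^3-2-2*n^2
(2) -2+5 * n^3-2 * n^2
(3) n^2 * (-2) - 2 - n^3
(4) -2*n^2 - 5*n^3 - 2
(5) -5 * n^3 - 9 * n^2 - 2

Adding the polynomials and combining like terms:
(0 + 4 + 8*n^2 - n^3) + (0 - 4*n^3 - 10*n^2 - 6)
= -2*n^2 - 5*n^3 - 2
4) -2*n^2 - 5*n^3 - 2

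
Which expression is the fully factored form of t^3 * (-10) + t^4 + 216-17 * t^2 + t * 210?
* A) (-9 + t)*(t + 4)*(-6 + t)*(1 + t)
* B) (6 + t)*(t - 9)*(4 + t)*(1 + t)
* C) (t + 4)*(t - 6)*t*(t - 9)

We need to factor t^3 * (-10) + t^4 + 216-17 * t^2 + t * 210.
The factored form is (-9 + t)*(t + 4)*(-6 + t)*(1 + t).
A) (-9 + t)*(t + 4)*(-6 + t)*(1 + t)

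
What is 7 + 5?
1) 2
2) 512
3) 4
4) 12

7 + 5 = 12
4) 12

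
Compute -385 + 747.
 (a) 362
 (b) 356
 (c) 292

-385 + 747 = 362
a) 362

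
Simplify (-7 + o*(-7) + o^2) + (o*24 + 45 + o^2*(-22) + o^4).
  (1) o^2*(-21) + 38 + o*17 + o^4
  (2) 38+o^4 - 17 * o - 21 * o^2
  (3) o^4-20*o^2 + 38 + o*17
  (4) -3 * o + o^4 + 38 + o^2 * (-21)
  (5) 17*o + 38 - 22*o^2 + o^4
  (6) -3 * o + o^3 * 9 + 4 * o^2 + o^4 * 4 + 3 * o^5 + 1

Adding the polynomials and combining like terms:
(-7 + o*(-7) + o^2) + (o*24 + 45 + o^2*(-22) + o^4)
= o^2*(-21) + 38 + o*17 + o^4
1) o^2*(-21) + 38 + o*17 + o^4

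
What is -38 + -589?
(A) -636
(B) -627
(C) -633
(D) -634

-38 + -589 = -627
B) -627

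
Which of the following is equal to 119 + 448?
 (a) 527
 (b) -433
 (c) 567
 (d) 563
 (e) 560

119 + 448 = 567
c) 567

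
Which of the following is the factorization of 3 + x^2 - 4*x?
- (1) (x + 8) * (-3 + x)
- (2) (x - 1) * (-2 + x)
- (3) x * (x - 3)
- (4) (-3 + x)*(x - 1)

We need to factor 3 + x^2 - 4*x.
The factored form is (-3 + x)*(x - 1).
4) (-3 + x)*(x - 1)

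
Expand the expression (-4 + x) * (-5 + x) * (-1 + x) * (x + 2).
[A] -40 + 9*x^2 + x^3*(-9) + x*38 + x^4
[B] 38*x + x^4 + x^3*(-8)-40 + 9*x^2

Expanding (-4 + x) * (-5 + x) * (-1 + x) * (x + 2):
= 38*x + x^4 + x^3*(-8)-40 + 9*x^2
B) 38*x + x^4 + x^3*(-8)-40 + 9*x^2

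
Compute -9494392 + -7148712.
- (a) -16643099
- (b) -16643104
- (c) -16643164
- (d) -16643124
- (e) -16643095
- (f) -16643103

-9494392 + -7148712 = -16643104
b) -16643104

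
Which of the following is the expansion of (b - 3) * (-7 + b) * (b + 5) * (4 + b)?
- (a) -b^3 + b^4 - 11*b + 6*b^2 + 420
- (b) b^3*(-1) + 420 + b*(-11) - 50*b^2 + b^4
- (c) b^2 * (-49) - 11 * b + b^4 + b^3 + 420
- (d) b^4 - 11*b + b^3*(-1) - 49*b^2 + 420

Expanding (b - 3) * (-7 + b) * (b + 5) * (4 + b):
= b^4 - 11*b + b^3*(-1) - 49*b^2 + 420
d) b^4 - 11*b + b^3*(-1) - 49*b^2 + 420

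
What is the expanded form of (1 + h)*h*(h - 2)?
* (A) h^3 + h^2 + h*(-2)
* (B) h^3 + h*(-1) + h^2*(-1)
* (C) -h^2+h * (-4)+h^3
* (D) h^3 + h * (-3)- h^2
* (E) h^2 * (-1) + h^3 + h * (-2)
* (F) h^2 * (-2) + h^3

Expanding (1 + h)*h*(h - 2):
= h^2 * (-1) + h^3 + h * (-2)
E) h^2 * (-1) + h^3 + h * (-2)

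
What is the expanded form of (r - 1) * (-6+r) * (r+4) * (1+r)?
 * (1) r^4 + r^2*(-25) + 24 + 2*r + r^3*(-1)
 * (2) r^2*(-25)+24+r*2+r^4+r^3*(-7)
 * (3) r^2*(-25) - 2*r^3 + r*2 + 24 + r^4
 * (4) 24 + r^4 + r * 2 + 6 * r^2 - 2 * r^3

Expanding (r - 1) * (-6+r) * (r+4) * (1+r):
= r^2*(-25) - 2*r^3 + r*2 + 24 + r^4
3) r^2*(-25) - 2*r^3 + r*2 + 24 + r^4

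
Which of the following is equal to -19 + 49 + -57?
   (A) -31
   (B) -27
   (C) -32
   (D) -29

First: -19 + 49 = 30
Then: 30 + -57 = -27
B) -27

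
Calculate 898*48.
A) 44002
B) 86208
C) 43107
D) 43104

898 * 48 = 43104
D) 43104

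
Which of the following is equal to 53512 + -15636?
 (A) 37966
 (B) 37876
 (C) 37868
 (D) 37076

53512 + -15636 = 37876
B) 37876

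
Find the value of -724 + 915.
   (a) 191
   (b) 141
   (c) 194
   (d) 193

-724 + 915 = 191
a) 191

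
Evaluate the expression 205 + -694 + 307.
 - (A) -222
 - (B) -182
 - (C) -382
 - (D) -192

First: 205 + -694 = -489
Then: -489 + 307 = -182
B) -182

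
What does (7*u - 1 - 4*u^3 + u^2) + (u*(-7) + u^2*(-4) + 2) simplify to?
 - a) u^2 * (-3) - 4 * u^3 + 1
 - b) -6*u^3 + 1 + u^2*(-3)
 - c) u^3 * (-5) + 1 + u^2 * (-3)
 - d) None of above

Adding the polynomials and combining like terms:
(7*u - 1 - 4*u^3 + u^2) + (u*(-7) + u^2*(-4) + 2)
= u^2 * (-3) - 4 * u^3 + 1
a) u^2 * (-3) - 4 * u^3 + 1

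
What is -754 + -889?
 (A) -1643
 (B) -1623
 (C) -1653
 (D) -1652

-754 + -889 = -1643
A) -1643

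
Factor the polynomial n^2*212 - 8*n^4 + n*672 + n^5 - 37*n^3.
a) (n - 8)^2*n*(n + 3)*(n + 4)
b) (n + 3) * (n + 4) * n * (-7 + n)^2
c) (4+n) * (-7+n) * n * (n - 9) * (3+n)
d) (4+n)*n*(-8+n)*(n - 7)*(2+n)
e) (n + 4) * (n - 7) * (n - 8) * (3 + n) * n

We need to factor n^2*212 - 8*n^4 + n*672 + n^5 - 37*n^3.
The factored form is (n + 4) * (n - 7) * (n - 8) * (3 + n) * n.
e) (n + 4) * (n - 7) * (n - 8) * (3 + n) * n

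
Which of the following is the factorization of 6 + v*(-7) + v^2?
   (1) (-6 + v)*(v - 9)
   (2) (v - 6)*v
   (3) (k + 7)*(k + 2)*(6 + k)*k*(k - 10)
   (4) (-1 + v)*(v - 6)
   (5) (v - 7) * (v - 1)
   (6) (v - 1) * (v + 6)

We need to factor 6 + v*(-7) + v^2.
The factored form is (-1 + v)*(v - 6).
4) (-1 + v)*(v - 6)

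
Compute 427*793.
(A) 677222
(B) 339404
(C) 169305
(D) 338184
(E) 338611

427 * 793 = 338611
E) 338611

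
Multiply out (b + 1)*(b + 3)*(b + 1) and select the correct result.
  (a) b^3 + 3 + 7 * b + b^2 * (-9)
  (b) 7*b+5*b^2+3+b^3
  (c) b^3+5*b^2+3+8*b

Expanding (b + 1)*(b + 3)*(b + 1):
= 7*b+5*b^2+3+b^3
b) 7*b+5*b^2+3+b^3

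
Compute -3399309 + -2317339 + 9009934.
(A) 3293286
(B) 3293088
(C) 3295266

First: -3399309 + -2317339 = -5716648
Then: -5716648 + 9009934 = 3293286
A) 3293286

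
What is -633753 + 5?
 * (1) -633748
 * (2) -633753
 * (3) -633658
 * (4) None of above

-633753 + 5 = -633748
1) -633748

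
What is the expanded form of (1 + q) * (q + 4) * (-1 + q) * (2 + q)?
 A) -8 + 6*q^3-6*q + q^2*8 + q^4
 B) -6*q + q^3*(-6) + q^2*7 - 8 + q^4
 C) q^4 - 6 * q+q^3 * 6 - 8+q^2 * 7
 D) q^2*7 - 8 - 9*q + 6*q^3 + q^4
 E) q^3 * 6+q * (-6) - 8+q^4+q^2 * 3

Expanding (1 + q) * (q + 4) * (-1 + q) * (2 + q):
= q^4 - 6 * q+q^3 * 6 - 8+q^2 * 7
C) q^4 - 6 * q+q^3 * 6 - 8+q^2 * 7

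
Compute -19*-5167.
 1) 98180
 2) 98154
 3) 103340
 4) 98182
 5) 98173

-19 * -5167 = 98173
5) 98173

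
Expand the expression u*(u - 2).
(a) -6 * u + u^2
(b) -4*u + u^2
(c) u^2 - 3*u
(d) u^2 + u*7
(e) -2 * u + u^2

Expanding u*(u - 2):
= -2 * u + u^2
e) -2 * u + u^2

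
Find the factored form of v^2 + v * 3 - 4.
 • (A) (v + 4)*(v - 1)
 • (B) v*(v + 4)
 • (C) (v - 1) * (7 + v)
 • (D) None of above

We need to factor v^2 + v * 3 - 4.
The factored form is (v + 4)*(v - 1).
A) (v + 4)*(v - 1)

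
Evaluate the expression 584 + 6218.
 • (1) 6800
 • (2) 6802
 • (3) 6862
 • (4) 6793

584 + 6218 = 6802
2) 6802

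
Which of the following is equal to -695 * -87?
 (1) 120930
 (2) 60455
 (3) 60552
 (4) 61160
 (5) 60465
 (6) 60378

-695 * -87 = 60465
5) 60465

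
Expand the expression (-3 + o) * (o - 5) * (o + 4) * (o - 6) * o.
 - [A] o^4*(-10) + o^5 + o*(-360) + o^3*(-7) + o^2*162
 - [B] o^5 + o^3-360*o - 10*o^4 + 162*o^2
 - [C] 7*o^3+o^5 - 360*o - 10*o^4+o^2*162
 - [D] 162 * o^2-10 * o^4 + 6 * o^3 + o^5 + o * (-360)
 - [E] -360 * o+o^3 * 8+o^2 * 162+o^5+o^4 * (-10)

Expanding (-3 + o) * (o - 5) * (o + 4) * (o - 6) * o:
= 7*o^3+o^5 - 360*o - 10*o^4+o^2*162
C) 7*o^3+o^5 - 360*o - 10*o^4+o^2*162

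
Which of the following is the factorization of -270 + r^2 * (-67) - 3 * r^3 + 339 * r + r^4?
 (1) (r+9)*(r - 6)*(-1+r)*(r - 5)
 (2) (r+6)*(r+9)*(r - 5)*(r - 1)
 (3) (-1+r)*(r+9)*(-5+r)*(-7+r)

We need to factor -270 + r^2 * (-67) - 3 * r^3 + 339 * r + r^4.
The factored form is (r+9)*(r - 6)*(-1+r)*(r - 5).
1) (r+9)*(r - 6)*(-1+r)*(r - 5)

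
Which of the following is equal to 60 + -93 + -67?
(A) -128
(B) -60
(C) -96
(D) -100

First: 60 + -93 = -33
Then: -33 + -67 = -100
D) -100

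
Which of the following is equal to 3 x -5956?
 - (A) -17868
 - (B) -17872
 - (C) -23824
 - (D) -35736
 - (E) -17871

3 * -5956 = -17868
A) -17868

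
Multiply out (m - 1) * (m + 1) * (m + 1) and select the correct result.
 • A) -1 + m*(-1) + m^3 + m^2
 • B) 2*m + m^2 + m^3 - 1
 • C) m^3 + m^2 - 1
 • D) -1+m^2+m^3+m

Expanding (m - 1) * (m + 1) * (m + 1):
= -1 + m*(-1) + m^3 + m^2
A) -1 + m*(-1) + m^3 + m^2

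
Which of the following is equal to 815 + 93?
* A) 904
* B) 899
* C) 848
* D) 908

815 + 93 = 908
D) 908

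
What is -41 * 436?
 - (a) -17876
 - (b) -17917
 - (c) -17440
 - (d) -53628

-41 * 436 = -17876
a) -17876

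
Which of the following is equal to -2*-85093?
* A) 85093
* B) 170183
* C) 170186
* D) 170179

-2 * -85093 = 170186
C) 170186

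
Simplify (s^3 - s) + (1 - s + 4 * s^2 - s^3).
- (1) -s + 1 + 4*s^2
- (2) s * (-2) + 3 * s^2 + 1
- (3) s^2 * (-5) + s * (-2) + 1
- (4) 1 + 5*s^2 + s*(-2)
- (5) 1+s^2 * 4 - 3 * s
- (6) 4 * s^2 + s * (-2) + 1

Adding the polynomials and combining like terms:
(s^3 - s) + (1 - s + 4*s^2 - s^3)
= 4 * s^2 + s * (-2) + 1
6) 4 * s^2 + s * (-2) + 1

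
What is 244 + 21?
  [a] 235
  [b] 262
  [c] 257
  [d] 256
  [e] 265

244 + 21 = 265
e) 265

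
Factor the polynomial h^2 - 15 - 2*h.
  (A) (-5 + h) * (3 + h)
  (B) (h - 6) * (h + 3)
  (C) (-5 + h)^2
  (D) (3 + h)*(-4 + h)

We need to factor h^2 - 15 - 2*h.
The factored form is (-5 + h) * (3 + h).
A) (-5 + h) * (3 + h)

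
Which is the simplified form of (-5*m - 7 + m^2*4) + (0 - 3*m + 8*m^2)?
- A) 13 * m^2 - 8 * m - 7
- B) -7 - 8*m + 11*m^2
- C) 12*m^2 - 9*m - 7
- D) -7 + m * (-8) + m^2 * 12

Adding the polynomials and combining like terms:
(-5*m - 7 + m^2*4) + (0 - 3*m + 8*m^2)
= -7 + m * (-8) + m^2 * 12
D) -7 + m * (-8) + m^2 * 12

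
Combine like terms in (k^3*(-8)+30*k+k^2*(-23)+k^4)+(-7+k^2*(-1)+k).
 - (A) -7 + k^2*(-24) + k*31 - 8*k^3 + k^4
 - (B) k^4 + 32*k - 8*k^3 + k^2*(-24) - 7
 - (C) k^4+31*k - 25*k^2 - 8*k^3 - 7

Adding the polynomials and combining like terms:
(k^3*(-8) + 30*k + k^2*(-23) + k^4) + (-7 + k^2*(-1) + k)
= -7 + k^2*(-24) + k*31 - 8*k^3 + k^4
A) -7 + k^2*(-24) + k*31 - 8*k^3 + k^4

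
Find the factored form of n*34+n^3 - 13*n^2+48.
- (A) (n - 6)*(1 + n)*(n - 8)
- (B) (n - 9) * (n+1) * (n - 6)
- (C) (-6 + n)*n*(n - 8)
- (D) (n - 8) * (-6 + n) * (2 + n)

We need to factor n*34+n^3 - 13*n^2+48.
The factored form is (n - 6)*(1 + n)*(n - 8).
A) (n - 6)*(1 + n)*(n - 8)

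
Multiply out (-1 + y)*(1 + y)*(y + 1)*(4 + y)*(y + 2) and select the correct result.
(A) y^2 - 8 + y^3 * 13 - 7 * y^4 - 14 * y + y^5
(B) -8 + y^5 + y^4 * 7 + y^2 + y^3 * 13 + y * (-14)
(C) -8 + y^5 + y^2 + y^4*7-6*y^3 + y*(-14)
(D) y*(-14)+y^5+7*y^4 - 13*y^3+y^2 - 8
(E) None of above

Expanding (-1 + y)*(1 + y)*(y + 1)*(4 + y)*(y + 2):
= -8 + y^5 + y^4 * 7 + y^2 + y^3 * 13 + y * (-14)
B) -8 + y^5 + y^4 * 7 + y^2 + y^3 * 13 + y * (-14)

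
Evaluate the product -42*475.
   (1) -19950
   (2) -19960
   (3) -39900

-42 * 475 = -19950
1) -19950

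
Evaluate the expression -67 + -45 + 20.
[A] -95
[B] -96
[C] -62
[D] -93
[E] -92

First: -67 + -45 = -112
Then: -112 + 20 = -92
E) -92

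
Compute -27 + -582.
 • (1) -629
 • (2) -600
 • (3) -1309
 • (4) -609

-27 + -582 = -609
4) -609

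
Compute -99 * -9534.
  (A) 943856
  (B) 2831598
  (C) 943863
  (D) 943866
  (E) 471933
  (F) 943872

-99 * -9534 = 943866
D) 943866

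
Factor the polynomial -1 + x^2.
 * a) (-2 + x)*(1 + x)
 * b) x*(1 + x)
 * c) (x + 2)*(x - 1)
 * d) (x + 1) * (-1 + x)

We need to factor -1 + x^2.
The factored form is (x + 1) * (-1 + x).
d) (x + 1) * (-1 + x)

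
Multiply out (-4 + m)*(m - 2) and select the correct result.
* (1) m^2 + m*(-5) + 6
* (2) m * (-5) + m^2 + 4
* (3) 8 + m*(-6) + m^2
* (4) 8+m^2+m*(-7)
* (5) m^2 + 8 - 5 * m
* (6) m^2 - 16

Expanding (-4 + m)*(m - 2):
= 8 + m*(-6) + m^2
3) 8 + m*(-6) + m^2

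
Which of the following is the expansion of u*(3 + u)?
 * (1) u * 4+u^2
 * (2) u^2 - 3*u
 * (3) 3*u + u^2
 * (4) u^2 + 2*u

Expanding u*(3 + u):
= 3*u + u^2
3) 3*u + u^2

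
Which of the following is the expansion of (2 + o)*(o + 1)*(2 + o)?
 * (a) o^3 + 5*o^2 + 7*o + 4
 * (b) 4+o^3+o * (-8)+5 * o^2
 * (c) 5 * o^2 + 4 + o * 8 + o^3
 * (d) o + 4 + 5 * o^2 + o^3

Expanding (2 + o)*(o + 1)*(2 + o):
= 5 * o^2 + 4 + o * 8 + o^3
c) 5 * o^2 + 4 + o * 8 + o^3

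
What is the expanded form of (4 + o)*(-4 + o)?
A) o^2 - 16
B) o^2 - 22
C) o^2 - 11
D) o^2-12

Expanding (4 + o)*(-4 + o):
= o^2 - 16
A) o^2 - 16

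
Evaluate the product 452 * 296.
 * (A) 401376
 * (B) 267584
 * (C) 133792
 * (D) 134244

452 * 296 = 133792
C) 133792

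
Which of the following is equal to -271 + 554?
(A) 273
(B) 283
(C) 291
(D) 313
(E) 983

-271 + 554 = 283
B) 283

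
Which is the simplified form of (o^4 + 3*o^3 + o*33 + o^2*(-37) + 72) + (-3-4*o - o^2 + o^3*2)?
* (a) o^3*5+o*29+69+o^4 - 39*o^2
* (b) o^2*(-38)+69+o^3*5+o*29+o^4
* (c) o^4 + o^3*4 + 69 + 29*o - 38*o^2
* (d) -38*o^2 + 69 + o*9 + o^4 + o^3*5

Adding the polynomials and combining like terms:
(o^4 + 3*o^3 + o*33 + o^2*(-37) + 72) + (-3 - 4*o - o^2 + o^3*2)
= o^2*(-38)+69+o^3*5+o*29+o^4
b) o^2*(-38)+69+o^3*5+o*29+o^4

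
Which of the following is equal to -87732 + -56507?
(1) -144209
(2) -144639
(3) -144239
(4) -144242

-87732 + -56507 = -144239
3) -144239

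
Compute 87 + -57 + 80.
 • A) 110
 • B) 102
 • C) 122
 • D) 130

First: 87 + -57 = 30
Then: 30 + 80 = 110
A) 110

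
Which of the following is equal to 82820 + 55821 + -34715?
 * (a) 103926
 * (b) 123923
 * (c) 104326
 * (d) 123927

First: 82820 + 55821 = 138641
Then: 138641 + -34715 = 103926
a) 103926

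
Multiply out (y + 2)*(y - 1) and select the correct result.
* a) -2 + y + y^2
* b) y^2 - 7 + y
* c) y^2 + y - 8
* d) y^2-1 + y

Expanding (y + 2)*(y - 1):
= -2 + y + y^2
a) -2 + y + y^2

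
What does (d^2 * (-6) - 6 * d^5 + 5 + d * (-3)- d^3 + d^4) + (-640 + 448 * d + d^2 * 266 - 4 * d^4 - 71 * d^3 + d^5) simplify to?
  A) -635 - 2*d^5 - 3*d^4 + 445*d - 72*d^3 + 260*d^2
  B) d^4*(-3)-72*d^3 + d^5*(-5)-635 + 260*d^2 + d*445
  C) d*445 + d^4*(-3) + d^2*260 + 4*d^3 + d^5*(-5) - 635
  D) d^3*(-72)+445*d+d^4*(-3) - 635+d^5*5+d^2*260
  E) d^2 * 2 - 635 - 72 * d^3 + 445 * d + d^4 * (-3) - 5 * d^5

Adding the polynomials and combining like terms:
(d^2*(-6) - 6*d^5 + 5 + d*(-3) - d^3 + d^4) + (-640 + 448*d + d^2*266 - 4*d^4 - 71*d^3 + d^5)
= d^4*(-3)-72*d^3 + d^5*(-5)-635 + 260*d^2 + d*445
B) d^4*(-3)-72*d^3 + d^5*(-5)-635 + 260*d^2 + d*445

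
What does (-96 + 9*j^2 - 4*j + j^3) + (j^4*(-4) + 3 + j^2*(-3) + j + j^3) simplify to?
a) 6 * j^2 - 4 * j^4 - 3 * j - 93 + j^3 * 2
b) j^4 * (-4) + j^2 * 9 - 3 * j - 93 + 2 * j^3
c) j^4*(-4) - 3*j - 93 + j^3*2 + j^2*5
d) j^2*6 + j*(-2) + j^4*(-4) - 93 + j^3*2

Adding the polynomials and combining like terms:
(-96 + 9*j^2 - 4*j + j^3) + (j^4*(-4) + 3 + j^2*(-3) + j + j^3)
= 6 * j^2 - 4 * j^4 - 3 * j - 93 + j^3 * 2
a) 6 * j^2 - 4 * j^4 - 3 * j - 93 + j^3 * 2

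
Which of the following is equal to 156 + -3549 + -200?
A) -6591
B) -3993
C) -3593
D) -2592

First: 156 + -3549 = -3393
Then: -3393 + -200 = -3593
C) -3593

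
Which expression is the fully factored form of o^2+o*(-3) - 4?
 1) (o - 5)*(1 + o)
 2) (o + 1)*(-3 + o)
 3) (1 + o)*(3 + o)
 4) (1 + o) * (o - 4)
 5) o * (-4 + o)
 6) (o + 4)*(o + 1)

We need to factor o^2+o*(-3) - 4.
The factored form is (1 + o) * (o - 4).
4) (1 + o) * (o - 4)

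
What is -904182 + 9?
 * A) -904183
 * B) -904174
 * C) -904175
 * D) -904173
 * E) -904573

-904182 + 9 = -904173
D) -904173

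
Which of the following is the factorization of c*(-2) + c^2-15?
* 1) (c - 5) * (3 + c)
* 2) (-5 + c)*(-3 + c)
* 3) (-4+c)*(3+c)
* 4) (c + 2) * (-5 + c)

We need to factor c*(-2) + c^2-15.
The factored form is (c - 5) * (3 + c).
1) (c - 5) * (3 + c)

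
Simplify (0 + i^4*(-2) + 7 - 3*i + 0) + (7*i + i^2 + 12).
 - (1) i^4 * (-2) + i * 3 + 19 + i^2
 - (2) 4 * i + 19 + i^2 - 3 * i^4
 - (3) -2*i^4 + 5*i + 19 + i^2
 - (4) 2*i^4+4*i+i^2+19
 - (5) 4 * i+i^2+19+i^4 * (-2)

Adding the polynomials and combining like terms:
(0 + i^4*(-2) + 7 - 3*i + 0) + (7*i + i^2 + 12)
= 4 * i+i^2+19+i^4 * (-2)
5) 4 * i+i^2+19+i^4 * (-2)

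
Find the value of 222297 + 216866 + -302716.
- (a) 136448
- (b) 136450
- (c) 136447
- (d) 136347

First: 222297 + 216866 = 439163
Then: 439163 + -302716 = 136447
c) 136447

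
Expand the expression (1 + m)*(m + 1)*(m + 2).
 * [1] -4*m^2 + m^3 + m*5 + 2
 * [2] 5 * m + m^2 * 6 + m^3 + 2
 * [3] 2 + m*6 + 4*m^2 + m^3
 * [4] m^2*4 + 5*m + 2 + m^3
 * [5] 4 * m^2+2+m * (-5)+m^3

Expanding (1 + m)*(m + 1)*(m + 2):
= m^2*4 + 5*m + 2 + m^3
4) m^2*4 + 5*m + 2 + m^3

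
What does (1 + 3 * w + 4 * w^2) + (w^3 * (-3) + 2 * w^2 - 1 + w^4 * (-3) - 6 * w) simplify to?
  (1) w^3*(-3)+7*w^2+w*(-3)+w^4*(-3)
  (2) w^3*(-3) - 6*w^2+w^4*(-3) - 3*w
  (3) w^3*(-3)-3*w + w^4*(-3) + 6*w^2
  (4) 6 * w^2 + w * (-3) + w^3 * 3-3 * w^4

Adding the polynomials and combining like terms:
(1 + 3*w + 4*w^2) + (w^3*(-3) + 2*w^2 - 1 + w^4*(-3) - 6*w)
= w^3*(-3)-3*w + w^4*(-3) + 6*w^2
3) w^3*(-3)-3*w + w^4*(-3) + 6*w^2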